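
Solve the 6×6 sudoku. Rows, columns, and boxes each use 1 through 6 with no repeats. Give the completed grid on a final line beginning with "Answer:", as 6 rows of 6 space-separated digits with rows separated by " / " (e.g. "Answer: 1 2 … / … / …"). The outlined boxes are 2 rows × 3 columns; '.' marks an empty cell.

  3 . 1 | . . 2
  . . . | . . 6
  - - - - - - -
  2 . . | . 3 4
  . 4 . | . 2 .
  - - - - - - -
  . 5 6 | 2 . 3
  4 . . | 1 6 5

Step 1. [r3c3∈{5}] r3c3's peers cover all but 5, so r3c3=5.
Step 2. [r4c4∈{5,6}] 5 has one home in row 4: r4c4, so r4c4=5.
Step 3. [r1c4∈{4}] only 4 remains possible at r1c4, so r1c4=4.
Step 4. [r4c1∈{1,6}] row 4 places 6 nowhere but r4c1, so r4c1=6.
Step 5. [r6c2∈{2,3}] 3 has one home in col 2: r6c2 ⇒ r6c2=3.
Step 6. [r2c5∈{1,5}] across row 2, 1 lands solely at r2c5 ⇒ r2c5=1.
Step 7. [r2c2∈{2}] r2c2 is down to just 2. So r2c2=2.
Step 8. [r2c1∈{5}] only 5 remains possible at r2c1 ⇒ r2c1=5.
Step 9. [r2c3∈{4}] nothing but 4 survives at r2c3, so r2c3=4.
Step 10. [r4c3∈{3}] only 3 remains possible at r4c3, so r4c3=3.
Step 11. [r3c4∈{6}] nothing but 6 survives at r3c4, so r3c4=6.
Step 12. [r6c3∈{2}] r6c3 is down to just 2. So r6c3=2.
Step 13. [r2c4∈{3}] only 3 remains possible at r2c4, so r2c4=3.
Step 14. [r5c5∈{4}] r5c5 is down to just 4 ⇒ r5c5=4.
Step 15. [r5c1∈{1}] r5c1 is down to just 1 ⇒ r5c1=1.
Step 16. [r4c6∈{1}] r4c6 has the single candidate 1 ⇒ r4c6=1.
Step 17. [r3c2∈{1}] only 1 remains possible at r3c2 ⇒ r3c2=1.
Step 18. [r1c2∈{6}] r1c2's peers cover all but 6, so r1c2=6.
Step 19. [r1c5∈{5}] r1c5 is down to just 5. So r1c5=5.

Answer: 3 6 1 4 5 2 / 5 2 4 3 1 6 / 2 1 5 6 3 4 / 6 4 3 5 2 1 / 1 5 6 2 4 3 / 4 3 2 1 6 5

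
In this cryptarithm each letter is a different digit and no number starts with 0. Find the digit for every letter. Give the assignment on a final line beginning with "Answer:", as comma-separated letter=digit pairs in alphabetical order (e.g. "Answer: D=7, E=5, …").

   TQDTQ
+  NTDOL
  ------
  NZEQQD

Step 1. [col 1: Q + L ≡ D (mod 10)] column 1 (Q + L ≡ D (mod 10), carry-in 0) doesn't pin D yet; pick D=2 and continue. So D=2.
Step 2. [col 1: Q + L ≡ D (mod 10)] column 1 (Q + L ≡ D (mod 10), carry-in 0) doesn't pin L yet; pick L=7 and continue. So L=7.
Step 3. [col 1: Q + L ≡ D (mod 10)] from column 1 (L=7, D=2, carry-in 0, digits 2,7 already taken and all letters distinct): Q must equal 5. So Q=5.
Step 4. [N] the sum has 6 digits but both addends have 5; that extra leading digit N is the final carry, namely 1 ⇒ N=1.
Step 5. [col 2: T + O ≡ Q (mod 10)] column 2 (T + O ≡ Q (mod 10), carry-in 1) doesn't pin O yet; pick O=6 and continue ⇒ O=6.
Step 6. [col 2: T + O ≡ Q (mod 10)] in column 2 we have T+O≡Q with carry-in 1; given O=6, Q=5 and digits 1,2,5,6,7 already taken and all letters distinct, that pins T to 8 ⇒ T=8.
Step 7. [col 4: Q + T ≡ E (mod 10)] column 4 reads Q+T+carry(0)=E with Q=5, T=8; with digits 1,2,5,6,7,8 already taken and all letters distinct, the only value for E is 3. So E=3.
Step 8. [col 5: T + N ≡ Z (mod 10)] from column 5 (T=8, N=1, carry-in 1, digits 1,2,3,5,6,7,8 already taken and all letters distinct): Z must equal 0. So Z=0.

Answer: D=2, E=3, L=7, N=1, O=6, Q=5, T=8, Z=0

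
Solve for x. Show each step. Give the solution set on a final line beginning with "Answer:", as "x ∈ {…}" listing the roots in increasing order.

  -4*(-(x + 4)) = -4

Step 1. [-4*(-(x + 4)) = -4] divide by the outer -4 ⇒ div: -(x + 4) = 1.
Step 2. [-(x + 4) = 1] leading − — multiply by −1. So neg: x + 4 = -1.
Step 3. [x + 4 = -1] subtract 4: x sits inside (… + 4) ⇒ sub: x = -5.

Answer: x ∈ {-5}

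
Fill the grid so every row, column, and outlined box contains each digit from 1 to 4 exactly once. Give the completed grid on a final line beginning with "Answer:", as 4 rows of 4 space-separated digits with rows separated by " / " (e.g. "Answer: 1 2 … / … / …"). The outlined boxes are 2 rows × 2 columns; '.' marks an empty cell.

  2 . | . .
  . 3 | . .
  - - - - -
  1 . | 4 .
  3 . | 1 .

Step 1. [r4c4∈{2}] r4c4 is down to just 2. So r4c4=2.
Step 2. [r1c2∈{1,4}] r1c2 is the only open cell in col 2 admitting 1, so r1c2=1.
Step 3. [r1c4∈{3,4}] in row 1, 4 fits only at r1c4, so r1c4=4.
Step 4. [r2c4∈{1}] r2c4's peers cover all but 1, so r2c4=1.
Step 5. [r3c2∈{2}] r3c2 is down to just 2 ⇒ r3c2=2.
Step 6. [r2c1∈{4}] r2c1 has the single candidate 4 ⇒ r2c1=4.
Step 7. [r3c4∈{3}] r3c4 has the single candidate 3, so r3c4=3.
Step 8. [r4c2∈{4}] only 4 remains possible at r4c2. So r4c2=4.
Step 9. [r2c3∈{2}] r2c3 has the single candidate 2, so r2c3=2.
Step 10. [r1c3∈{3}] r1c3's peers cover all but 3. So r1c3=3.

Answer: 2 1 3 4 / 4 3 2 1 / 1 2 4 3 / 3 4 1 2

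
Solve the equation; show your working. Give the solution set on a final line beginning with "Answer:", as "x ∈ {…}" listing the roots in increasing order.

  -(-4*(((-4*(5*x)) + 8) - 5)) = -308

Step 1. [-(-4*(((-4*(5*x)) + 8) - 5)) = -308] leading − — multiply by −1, so neg: -4*(((-4*(5*x)) + 8) - 5) = 308.
Step 2. [-4*(((-4*(5*x)) + 8) - 5) = 308] divide by the outer -4, so div: ((-4*(5*x)) + 8) - 5 = -77.
Step 3. [((-4*(5*x)) + 8) - 5 = -77] -5 is outermost — add 5 both sides ⇒ sub: (-4*(5*x)) + 8 = -72.
Step 4. [(-4*(5*x)) + 8 = -72] common factor -4 (LHS and -72) — divide through ⇒ factor: (5*x) - 2 = 18.
Step 5. [(5*x) - 2 = 18] add 2: x sits inside (… - 2). So sub: 5*x = 20.
Step 6. [5*x = 20] LHS = 5·(…); ÷5 both sides, so div: x = 4.

Answer: x ∈ {4}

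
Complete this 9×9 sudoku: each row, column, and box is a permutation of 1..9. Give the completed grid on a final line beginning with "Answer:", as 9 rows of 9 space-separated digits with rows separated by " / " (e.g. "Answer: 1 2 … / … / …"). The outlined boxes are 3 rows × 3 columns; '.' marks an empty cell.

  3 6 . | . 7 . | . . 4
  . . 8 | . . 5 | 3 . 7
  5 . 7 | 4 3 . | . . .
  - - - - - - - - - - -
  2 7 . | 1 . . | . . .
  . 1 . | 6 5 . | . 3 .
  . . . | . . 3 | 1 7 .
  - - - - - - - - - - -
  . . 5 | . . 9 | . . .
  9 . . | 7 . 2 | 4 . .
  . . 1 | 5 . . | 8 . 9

Step 1. [r4c8∈{4,5,6,8,9}] col 8 places 4 nowhere but r4c8. So r4c8=4.
Step 2. [r4c6∈{8}] nothing but 8 survives at r4c6, so r4c6=8.
Step 3. [r1c3∈{2,9}] r1c3 is the only open cell in col 3 admitting 2 ⇒ r1c3=2.
Step 4. [r4c5∈{9}] r4c5 is down to just 9. So r4c5=9.
Step 5. [r9c2∈{2,3,4}] 3 has one home in row 9: r9c2, so r9c2=3.
Step 6. [r8c3∈{6}] r8c3's peers cover all but 6. So r8c3=6.
Step 7. [r9c8∈{2,6}] in row 9, 2 fits only at r9c8, so r9c8=2.
Step 8. [r5c7∈{2,9}] across box 6, 9 lands solely at r5c7 ⇒ r5c7=9.
Step 9. [r5c3∈{4}] r5c3's peers cover all but 4, so r5c3=4.
Step 10. [r5c1∈{8}] r5c1 is down to just 8 ⇒ r5c1=8.
Step 11. [r9c6∈{4,6}] in col 6, 4 fits only at r9c6. So r9c6=4.
Step 12. [r3c6∈{1,6}] col 6 places 6 nowhere but r3c6, so r3c6=6.
Step 13. [r6c9∈{2,5,6,8}] in row 6, 8 fits only at r6c9 ⇒ r6c9=8.
Step 14. [r2c8∈{1,6,9}] r2c8 is the only open cell in row 2 admitting 6. So r2c8=6.
Step 15. [r7c8∈{1}] only 1 remains possible at r7c8, so r7c8=1.
Step 16. [r1c4∈{8,9}] box 2 places 8 nowhere but r1c4 ⇒ r1c4=8.
Step 17. [r3c2∈{9}] nothing but 9 survives at r3c2. So r3c2=9.
Step 18. [r1c7∈{5}] only 5 remains possible at r1c7, so r1c7=5.
Step 19. [r8c9∈{3,5}] in row 8, 3 fits only at r8c9. So r8c9=3.
Step 20. [r7c9∈{6}] r7c9 has the single candidate 6, so r7c9=6.
Step 21. [r6c4∈{2}] r6c4 has the single candidate 2, so r6c4=2.
Step 22. [r8c2∈{8}] r8c2 has the single candidate 8, so r8c2=8.
Step 23. [r2c1∈{1,4}] col 1 places 1 nowhere but r2c1 ⇒ r2c1=1.
Step 24. [r7c1∈{4,7}] in col 1, 4 fits only at r7c1 ⇒ r7c1=4.
Step 25. [r5c9∈{2}] only 2 remains possible at r5c9 ⇒ r5c9=2.
Step 26. [r8c5∈{1}] r8c5's peers cover all but 1. So r8c5=1.
Step 27. [r9c1∈{7}] nothing but 7 survives at r9c1, so r9c1=7.
Step 28. [r3c9∈{1}] r3c9 is down to just 1, so r3c9=1.
Step 29. [r7c7∈{7}] only 7 remains possible at r7c7 ⇒ r7c7=7.
Step 30. [r8c8∈{5}] r8c8 is down to just 5. So r8c8=5.
Step 31. [r6c3∈{9}] nothing but 9 survives at r6c3, so r6c3=9.
Step 32. [r7c5∈{8}] r7c5 has the single candidate 8, so r7c5=8.
Step 33. [r4c7∈{6}] r4c7 is down to just 6, so r4c7=6.
Step 34. [r1c8∈{9}] nothing but 9 survives at r1c8. So r1c8=9.
Step 35. [r2c2∈{4}] r2c2 has the single candidate 4. So r2c2=4.
Step 36. [r9c5∈{6}] r9c5's peers cover all but 6, so r9c5=6.
Step 37. [r2c5∈{2}] only 2 remains possible at r2c5 ⇒ r2c5=2.
Step 38. [r5c6∈{7}] nothing but 7 survives at r5c6. So r5c6=7.
Step 39. [r4c9∈{5}] only 5 remains possible at r4c9 ⇒ r4c9=5.
Step 40. [r6c2∈{5}] r6c2's peers cover all but 5 ⇒ r6c2=5.
Step 41. [r6c5∈{4}] nothing but 4 survives at r6c5 ⇒ r6c5=4.
Step 42. [r7c4∈{3}] nothing but 3 survives at r7c4, so r7c4=3.
Step 43. [r2c4∈{9}] r2c4's peers cover all but 9 ⇒ r2c4=9.
Step 44. [r7c2∈{2}] nothing but 2 survives at r7c2. So r7c2=2.
Step 45. [r1c6∈{1}] r1c6 has the single candidate 1 ⇒ r1c6=1.
Step 46. [r6c1∈{6}] r6c1 is down to just 6, so r6c1=6.
Step 47. [r3c8∈{8}] r3c8 has the single candidate 8. So r3c8=8.
Step 48. [r3c7∈{2}] r3c7 is down to just 2 ⇒ r3c7=2.
Step 49. [r4c3∈{3}] nothing but 3 survives at r4c3, so r4c3=3.

Answer: 3 6 2 8 7 1 5 9 4 / 1 4 8 9 2 5 3 6 7 / 5 9 7 4 3 6 2 8 1 / 2 7 3 1 9 8 6 4 5 / 8 1 4 6 5 7 9 3 2 / 6 5 9 2 4 3 1 7 8 / 4 2 5 3 8 9 7 1 6 / 9 8 6 7 1 2 4 5 3 / 7 3 1 5 6 4 8 2 9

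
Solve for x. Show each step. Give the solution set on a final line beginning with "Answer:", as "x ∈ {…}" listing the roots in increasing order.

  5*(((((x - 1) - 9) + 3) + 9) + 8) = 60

Step 1. [5*(((((x - 1) - 9) + 3) + 9) + 8) = 60] divide by the outer 5, so div: ((((x - 1) - 9) + 3) + 9) + 8 = 12.
Step 2. [((((x - 1) - 9) + 3) + 9) + 8 = 12] subtract 8: x sits inside (… + 8) ⇒ sub: (((x - 1) - 9) + 3) + 9 = 4.
Step 3. [(((x - 1) - 9) + 3) + 9 = 4] 9 comes off first (subtract 9), so sub: ((x - 1) - 9) + 3 = -5.
Step 4. [((x - 1) - 9) + 3 = -5] the outer +3 inverts by subtracting 3. So sub: (x - 1) - 9 = -8.
Step 5. [(x - 1) - 9 = -8] add 9: x sits inside (… - 9) ⇒ sub: x - 1 = 1.
Step 6. [x - 1 = 1] 1 comes off first (add 1), so sub: x = 2.

Answer: x ∈ {2}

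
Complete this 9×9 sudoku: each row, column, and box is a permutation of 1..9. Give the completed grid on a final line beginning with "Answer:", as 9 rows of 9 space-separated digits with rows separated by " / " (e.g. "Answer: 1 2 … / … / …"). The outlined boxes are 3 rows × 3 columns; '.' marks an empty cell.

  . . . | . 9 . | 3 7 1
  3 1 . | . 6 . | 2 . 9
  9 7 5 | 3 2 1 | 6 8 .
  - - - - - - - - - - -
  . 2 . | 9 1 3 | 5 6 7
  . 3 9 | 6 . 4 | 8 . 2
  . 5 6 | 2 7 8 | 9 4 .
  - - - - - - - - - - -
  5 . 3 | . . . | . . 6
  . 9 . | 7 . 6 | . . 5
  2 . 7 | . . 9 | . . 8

Step 1. [r8c3∈{1,4,8}] col 3 places 1 nowhere but r8c3, so r8c3=1.
Step 2. [r8c7∈{4}] nothing but 4 survives at r8c7, so r8c7=4.
Step 3. [r9c7∈{1}] r9c7's peers cover all but 1. So r9c7=1.
Step 4. [r8c1∈{8}] r8c1's peers cover all but 8 ⇒ r8c1=8.
Step 5. [r1c2∈{4,6,8}] 8 has one home in col 2: r1c2, so r1c2=8.
Step 6. [r2c3∈{4}] nothing but 4 survives at r2c3, so r2c3=4.
Step 7. [r1c6∈{5}] nothing but 5 survives at r1c6 ⇒ r1c6=5.
Step 8. [r7c2∈{4}] r7c2 has the single candidate 4. So r7c2=4.
Step 9. [r9c5∈{3,4,5}] r9c5 is the only open cell in col 5 admitting 4. So r9c5=4.
Step 10. [r8c8∈{2,3}] 2 has one home in row 8: r8c8, so r8c8=2.
Step 11. [r5c1∈{1,7}] 7 has one home in row 5: r5c1 ⇒ r5c1=7.
Step 12. [r7c4∈{1,8}] in row 7, 1 fits only at r7c4. So r7c4=1.
Step 13. [r1c4∈{4}] r1c4 is down to just 4. So r1c4=4.
Step 14. [r2c6∈{7}] nothing but 7 survives at r2c6, so r2c6=7.
Step 15. [r7c6∈{2}] r7c6's peers cover all but 2. So r7c6=2.
Step 16. [r2c8∈{5}] r2c8's peers cover all but 5 ⇒ r2c8=5.
Step 17. [r9c4∈{5}] r9c4 has the single candidate 5. So r9c4=5.
Step 18. [r7c5∈{8}] only 8 remains possible at r7c5 ⇒ r7c5=8.
Step 19. [r2c4∈{8}] nothing but 8 survives at r2c4, so r2c4=8.
Step 20. [r8c5∈{3}] r8c5 is down to just 3. So r8c5=3.
Step 21. [r1c3∈{2}] r1c3 is down to just 2. So r1c3=2.
Step 22. [r6c9∈{3}] r6c9's peers cover all but 3 ⇒ r6c9=3.
Step 23. [r9c2∈{6}] r9c2's peers cover all but 6 ⇒ r9c2=6.
Step 24. [r7c7∈{7}] r7c7's peers cover all but 7 ⇒ r7c7=7.
Step 25. [r7c8∈{9}] r7c8's peers cover all but 9 ⇒ r7c8=9.
Step 26. [r9c8∈{3}] only 3 remains possible at r9c8. So r9c8=3.
Step 27. [r4c1∈{4}] only 4 remains possible at r4c1. So r4c1=4.
Step 28. [r5c5∈{5}] r5c5's peers cover all but 5. So r5c5=5.
Step 29. [r3c9∈{4}] nothing but 4 survives at r3c9, so r3c9=4.
Step 30. [r5c8∈{1}] r5c8 is down to just 1. So r5c8=1.
Step 31. [r4c3∈{8}] r4c3 has the single candidate 8. So r4c3=8.
Step 32. [r6c1∈{1}] r6c1 is down to just 1 ⇒ r6c1=1.
Step 33. [r1c1∈{6}] nothing but 6 survives at r1c1. So r1c1=6.

Answer: 6 8 2 4 9 5 3 7 1 / 3 1 4 8 6 7 2 5 9 / 9 7 5 3 2 1 6 8 4 / 4 2 8 9 1 3 5 6 7 / 7 3 9 6 5 4 8 1 2 / 1 5 6 2 7 8 9 4 3 / 5 4 3 1 8 2 7 9 6 / 8 9 1 7 3 6 4 2 5 / 2 6 7 5 4 9 1 3 8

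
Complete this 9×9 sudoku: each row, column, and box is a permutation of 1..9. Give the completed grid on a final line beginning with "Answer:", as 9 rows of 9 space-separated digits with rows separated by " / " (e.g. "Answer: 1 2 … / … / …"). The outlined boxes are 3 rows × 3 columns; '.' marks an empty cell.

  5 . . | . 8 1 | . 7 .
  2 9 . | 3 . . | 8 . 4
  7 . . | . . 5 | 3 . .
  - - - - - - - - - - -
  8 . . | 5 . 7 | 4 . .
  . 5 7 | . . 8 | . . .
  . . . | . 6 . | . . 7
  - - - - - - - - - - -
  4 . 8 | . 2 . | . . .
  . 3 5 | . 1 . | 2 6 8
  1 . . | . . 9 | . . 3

Step 1. [r6c6∈{2,3,4}] across col 6, 2 lands solely at r6c6 ⇒ r6c6=2.
Step 2. [r5c1∈{3,6,9}] r5c1 is the only open cell in col 1 admitting 6 ⇒ r5c1=6.
Step 3. [r1c7∈{6,9}] r1c7 is the only open cell in col 7 admitting 6, so r1c7=6.
Step 4. [r7c9∈{1,5,9}] r7c9 is the only open cell in col 9 admitting 5. So r7c9=5.
Step 5. [r1c2∈{4}] r1c2 has the single candidate 4. So r1c2=4.
Step 6. [r6c2∈{1}] nothing but 1 survives at r6c2. So r6c2=1.
Step 7. [r5c4∈{1,4,9}] col 4 places 1 nowhere but r5c4. So r5c4=1.
Step 8. [r5c7∈{9}] r5c7 has the single candidate 9, so r5c7=9.
Step 9. [r5c9∈{2}] only 2 remains possible at r5c9. So r5c9=2.
Step 10. [r6c1∈{3,9}] across col 1, 3 lands solely at r6c1 ⇒ r6c1=3.
Step 11. [r9c7∈{7}] r9c7 has the single candidate 7. So r9c7=7.
Step 12. [r5c5∈{3,4}] row 5 places 4 nowhere but r5c5, so r5c5=4.
Step 13. [r3c4∈{2,4,6,9}] r3c4 is the only open cell in row 3 admitting 4, so r3c4=4.
Step 14. [r3c5∈{9}] r3c5's peers cover all but 9. So r3c5=9.
Step 15. [r3c9∈{1}] r3c9's peers cover all but 1 ⇒ r3c9=1.
Step 16. [r3c3∈{6}] r3c3's peers cover all but 6, so r3c3=6.
Step 17. [r9c3∈{2}] only 2 remains possible at r9c3 ⇒ r9c3=2.
Step 18. [r7c2∈{6,7}] r7c2 is the only open cell in col 2 admitting 7 ⇒ r7c2=7.
Step 19. [r7c4∈{6}] r7c4's peers cover all but 6. So r7c4=6.
Step 20. [r4c8∈{1,3}] row 4 places 1 nowhere but r4c8 ⇒ r4c8=1.
Step 21. [r6c3∈{4,9}] row 6 places 4 nowhere but r6c3. So r6c3=4.
Step 22. [r2c8∈{5}] nothing but 5 survives at r2c8, so r2c8=5.
Step 23. [r1c3∈{3}] only 3 remains possible at r1c3, so r1c3=3.
Step 24. [r4c2∈{2}] only 2 remains possible at r4c2. So r4c2=2.
Step 25. [r3c8∈{2}] only 2 remains possible at r3c8. So r3c8=2.
Step 26. [r2c6∈{6}] r2c6 is down to just 6. So r2c6=6.
Step 27. [r3c2∈{8}] r3c2 has the single candidate 8, so r3c2=8.
Step 28. [r7c6∈{3}] r7c6 has the single candidate 3. So r7c6=3.
Step 29. [r4c3∈{9}] r4c3 has the single candidate 9. So r4c3=9.
Step 30. [r8c6∈{4}] nothing but 4 survives at r8c6, so r8c6=4.
Step 31. [r8c1∈{9}] r8c1's peers cover all but 9, so r8c1=9.
Step 32. [r9c5∈{5}] r9c5's peers cover all but 5, so r9c5=5.
Step 33. [r4c9∈{6}] only 6 remains possible at r4c9, so r4c9=6.
Step 34. [r4c5∈{3}] r4c5 has the single candidate 3, so r4c5=3.
Step 35. [r2c3∈{1}] nothing but 1 survives at r2c3 ⇒ r2c3=1.
Step 36. [r5c8∈{3}] only 3 remains possible at r5c8, so r5c8=3.
Step 37. [r8c4∈{7}] nothing but 7 survives at r8c4 ⇒ r8c4=7.
Step 38. [r6c7∈{5}] r6c7's peers cover all but 5. So r6c7=5.
Step 39. [r7c7∈{1}] r7c7 has the single candidate 1, so r7c7=1.
Step 40. [r9c2∈{6}] r9c2's peers cover all but 6. So r9c2=6.
Step 41. [r9c4∈{8}] nothing but 8 survives at r9c4, so r9c4=8.
Step 42. [r1c9∈{9}] r1c9 has the single candidate 9. So r1c9=9.
Step 43. [r9c8∈{4}] r9c8's peers cover all but 4. So r9c8=4.
Step 44. [r1c4∈{2}] only 2 remains possible at r1c4, so r1c4=2.
Step 45. [r6c8∈{8}] r6c8's peers cover all but 8, so r6c8=8.
Step 46. [r7c8∈{9}] r7c8 is down to just 9, so r7c8=9.
Step 47. [r6c4∈{9}] nothing but 9 survives at r6c4, so r6c4=9.
Step 48. [r2c5∈{7}] r2c5 has the single candidate 7, so r2c5=7.

Answer: 5 4 3 2 8 1 6 7 9 / 2 9 1 3 7 6 8 5 4 / 7 8 6 4 9 5 3 2 1 / 8 2 9 5 3 7 4 1 6 / 6 5 7 1 4 8 9 3 2 / 3 1 4 9 6 2 5 8 7 / 4 7 8 6 2 3 1 9 5 / 9 3 5 7 1 4 2 6 8 / 1 6 2 8 5 9 7 4 3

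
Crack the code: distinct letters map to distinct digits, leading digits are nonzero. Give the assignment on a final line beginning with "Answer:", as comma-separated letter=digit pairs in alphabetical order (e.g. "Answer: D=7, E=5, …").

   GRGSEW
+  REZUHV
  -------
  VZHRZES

Step 1. [col 1: W + V ≡ S (mod 10)] several values work for W in column 1 (W + V ≡ S (mod 10), carry-in 0); try W=5 ⇒ W=5.
Step 2. [col 1: W + V ≡ S (mod 10)] no forcing yet in column 1 (carry-in 0); S=6 is free and consistent — try it, so S=6.
Step 3. [col 1: W + V ≡ S (mod 10)] column 1: given W=5, S=6, carry-in 0, and digits 5,6 already taken and all letters distinct, W+V≡S (mod 10) forces V=1 ⇒ V=1.
Step 4. [col 2: E + H ≡ E (mod 10)] from column 2 (nothing yet, carry-in 0, digits 1,5,6 already taken and all letters distinct): H must equal 0 ⇒ H=0.
Step 5. [col 2: E + H ≡ E (mod 10)] E=2 is one option consistent with column 2 (E + H ≡ E (mod 10), carry-in 0) — take it, so E=2.
Step 6. [col 3: S + U ≡ Z (mod 10)] no forcing yet in column 3 (carry-in 0); Z=3 is free and consistent — try it, so Z=3.
Step 7. [col 3: S + U ≡ Z (mod 10)] from column 3 (S=6, Z=3, carry-in 0, digits 0,1,2,3,5,6 already taken and all letters distinct): U must equal 7 ⇒ U=7.
Step 8. [col 4: G + Z ≡ R (mod 10)] column 4: given Z=3, carry-in 1, and digits 0,1,2,3,5,6,7 already taken and all letters distinct, G+Z≡R (mod 10) forces G=4, so G=4.
Step 9. [col 4: G + Z ≡ R (mod 10)] column 4: given G=4, Z=3, carry-in 1, and digits 0,1,2,3,4,5,6,7 already taken and all letters distinct, G+Z≡R (mod 10) forces R=8 ⇒ R=8.

Answer: E=2, G=4, H=0, R=8, S=6, U=7, V=1, W=5, Z=3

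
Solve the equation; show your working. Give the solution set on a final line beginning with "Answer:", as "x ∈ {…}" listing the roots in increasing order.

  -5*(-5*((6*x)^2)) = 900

Step 1. [-5*(-5*((6*x)^2)) = 900] -5·(inner) — divide through by -5. So div: -5*((6*x)^2) = -180.
Step 2. [-5*((6*x)^2) = -180] leading coefficient -5: divide by -5, so div: (6*x)^2 = 36.
Step 3. [(6*x)^2 = 36] √ both sides: 36 ≥ 0 gives two branches, so sqrt: 6*x = 6 or -6.
Step 4. [6*x = 6 or -6] LHS = 6·(…); ÷6 both sides, so div: x = 1 or -1.

Answer: x ∈ {-1, 1}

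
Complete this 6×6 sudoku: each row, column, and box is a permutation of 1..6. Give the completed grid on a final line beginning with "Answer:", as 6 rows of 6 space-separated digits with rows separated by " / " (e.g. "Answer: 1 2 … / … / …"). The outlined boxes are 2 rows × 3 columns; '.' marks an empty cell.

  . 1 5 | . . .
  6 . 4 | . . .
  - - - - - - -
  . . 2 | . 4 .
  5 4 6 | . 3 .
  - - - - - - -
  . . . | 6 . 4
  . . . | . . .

Step 1. [r3c1∈{1,3}] box 3 places 1 nowhere but r3c1, so r3c1=1.
Step 2. [r3c4∈{5}] r3c4's peers cover all but 5 ⇒ r3c4=5.
Step 3. [r6c2∈{2,3,5,6}] across row 6, 6 lands solely at r6c2. So r6c2=6.
Step 4. [r5c2∈{2,3,5}] in col 2, 5 fits only at r5c2 ⇒ r5c2=5.
Step 5. [r2c2∈{2,3}] across col 2, 2 lands solely at r2c2, so r2c2=2.
Step 6. [r1c1∈{3}] nothing but 3 survives at r1c1. So r1c1=3.
Step 7. [r5c3∈{1,3}] across row 5, 3 lands solely at r5c3 ⇒ r5c3=3.
Step 8. [r5c5∈{1,2}] in row 5, 1 fits only at r5c5. So r5c5=1.
Step 9. [r2c5∈{5}] r2c5 is down to just 5. So r2c5=5.
Step 10. [r6c5∈{2}] r6c5's peers cover all but 2, so r6c5=2.
Step 11. [r6c4∈{3}] only 3 remains possible at r6c4 ⇒ r6c4=3.
Step 12. [r2c4∈{1}] r2c4's peers cover all but 1 ⇒ r2c4=1.
Step 13. [r4c4∈{2}] only 2 remains possible at r4c4. So r4c4=2.
Step 14. [r1c6∈{2,6}] in row 1, 2 fits only at r1c6, so r1c6=2.
Step 15. [r1c4∈{4}] r1c4 is down to just 4. So r1c4=4.
Step 16. [r1c5∈{6}] only 6 remains possible at r1c5 ⇒ r1c5=6.
Step 17. [r2c6∈{3}] only 3 remains possible at r2c6. So r2c6=3.
Step 18. [r4c6∈{1}] r4c6's peers cover all but 1 ⇒ r4c6=1.
Step 19. [r5c1∈{2}] nothing but 2 survives at r5c1. So r5c1=2.
Step 20. [r6c6∈{5}] r6c6 has the single candidate 5 ⇒ r6c6=5.
Step 21. [r6c3∈{1}] nothing but 1 survives at r6c3. So r6c3=1.
Step 22. [r3c2∈{3}] r3c2 has the single candidate 3. So r3c2=3.
Step 23. [r6c1∈{4}] r6c1's peers cover all but 4. So r6c1=4.
Step 24. [r3c6∈{6}] r3c6 is down to just 6. So r3c6=6.

Answer: 3 1 5 4 6 2 / 6 2 4 1 5 3 / 1 3 2 5 4 6 / 5 4 6 2 3 1 / 2 5 3 6 1 4 / 4 6 1 3 2 5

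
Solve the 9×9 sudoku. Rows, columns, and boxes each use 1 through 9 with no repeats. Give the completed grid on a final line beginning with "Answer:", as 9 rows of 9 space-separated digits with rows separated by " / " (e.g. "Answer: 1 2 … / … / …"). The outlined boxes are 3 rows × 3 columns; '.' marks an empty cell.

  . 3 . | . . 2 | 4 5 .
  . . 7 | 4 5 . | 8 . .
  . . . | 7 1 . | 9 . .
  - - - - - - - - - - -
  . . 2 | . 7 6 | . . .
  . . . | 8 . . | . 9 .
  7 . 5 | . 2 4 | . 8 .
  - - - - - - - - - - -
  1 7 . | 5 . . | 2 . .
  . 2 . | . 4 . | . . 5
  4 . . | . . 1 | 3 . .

Step 1. [r5c5∈{3}] r5c5's peers cover all but 3, so r5c5=3.
Step 2. [r5c1∈{6}] r5c1's peers cover all but 6. So r5c1=6.
Step 3. [r6c9∈{1,3,6}] in row 6, 3 fits only at r6c9. So r6c9=3.
Step 4. [r8c4∈{3,6,9}] in col 4, 3 fits only at r8c4. So r8c4=3.
Step 5. [r5c9∈{1,2,4,7}] in row 5, 2 fits only at r5c9 ⇒ r5c9=2.
Step 6. [r3c9∈{6}] r3c9 is down to just 6 ⇒ r3c9=6.
Step 7. [r2c9∈{1}] r2c9 has the single candidate 1 ⇒ r2c9=1.
Step 8. [r1c3∈{1,6,8,9}] in row 1, 1 fits only at r1c3, so r1c3=1.
Step 9. [r8c6∈{7,8,9}] r8c6 is the only open cell in col 6 admitting 7. So r8c6=7.
Step 10. [r9c2∈{5,6,8,9}] in row 9, 5 fits only at r9c2. So r9c2=5.
Step 11. [r7c3∈{3,6,8,9}] row 7 places 3 nowhere but r7c3. So r7c3=3.
Step 12. [r4c9∈{4}] nothing but 4 survives at r4c9 ⇒ r4c9=4.
Step 13. [r4c8∈{1}] r4c8 has the single candidate 1 ⇒ r4c8=1.
Step 14. [r4c4∈{9}] r4c4's peers cover all but 9. So r4c4=9.
Step 15. [r8c8∈{6}] only 6 remains possible at r8c8 ⇒ r8c8=6.
Step 16. [r7c5∈{6,8,9}] 6 has one home in row 7: r7c5 ⇒ r7c5=6.
Step 17. [r3c1∈{2,5,8}] r3c1 is the only open cell in row 3 admitting 5. So r3c1=5.
Step 18. [r3c8∈{2,3}] row 3 places 2 nowhere but r3c8 ⇒ r3c8=2.
Step 19. [r5c2∈{1,4}] r5c2 is the only open cell in row 5 admitting 1, so r5c2=1.
Step 20. [r3c2∈{4,8}] r3c2 is the only open cell in col 2 admitting 4. So r3c2=4.
Step 21. [r3c3∈{8}] r3c3's peers cover all but 8, so r3c3=8.
Step 22. [r1c1∈{9}] r1c1 is down to just 9. So r1c1=9.
Step 23. [r9c5∈{8,9}] col 5 places 9 nowhere but r9c5. So r9c5=9.
Step 24. [r9c9∈{7,8}] across row 9, 8 lands solely at r9c9, so r9c9=8.
Step 25. [r4c1∈{3,8}] r4c1 is the only open cell in row 4 admitting 3 ⇒ r4c1=3.
Step 26. [r2c6∈{3,9}] across row 2, 9 lands solely at r2c6 ⇒ r2c6=9.
Step 27. [r5c7∈{5,7}] 7 has one home in row 5: r5c7. So r5c7=7.
Step 28. [r6c4∈{1}] nothing but 1 survives at r6c4, so r6c4=1.
Step 29. [r2c8∈{3}] r2c8 has the single candidate 3 ⇒ r2c8=3.
Step 30. [r5c6∈{5}] r5c6 has the single candidate 5 ⇒ r5c6=5.
Step 31. [r6c2∈{9}] r6c2 is down to just 9 ⇒ r6c2=9.
Step 32. [r4c7∈{5}] r4c7 has the single candidate 5, so r4c7=5.
Step 33. [r1c9∈{7}] r1c9's peers cover all but 7 ⇒ r1c9=7.
Step 34. [r8c1∈{8}] r8c1 is down to just 8 ⇒ r8c1=8.
Step 35. [r3c6∈{3}] r3c6's peers cover all but 3, so r3c6=3.
Step 36. [r7c9∈{9}] r7c9 has the single candidate 9 ⇒ r7c9=9.
Step 37. [r1c5∈{8}] r1c5 has the single candidate 8, so r1c5=8.
Step 38. [r1c4∈{6}] only 6 remains possible at r1c4 ⇒ r1c4=6.
Step 39. [r9c8∈{7}] r9c8's peers cover all but 7 ⇒ r9c8=7.
Step 40. [r7c6∈{8}] r7c6 has the single candidate 8. So r7c6=8.
Step 41. [r4c2∈{8}] only 8 remains possible at r4c2. So r4c2=8.
Step 42. [r5c3∈{4}] r5c3 is down to just 4. So r5c3=4.
Step 43. [r6c7∈{6}] only 6 remains possible at r6c7, so r6c7=6.
Step 44. [r9c3∈{6}] nothing but 6 survives at r9c3, so r9c3=6.
Step 45. [r7c8∈{4}] r7c8's peers cover all but 4, so r7c8=4.
Step 46. [r2c2∈{6}] r2c2's peers cover all but 6. So r2c2=6.
Step 47. [r8c3∈{9}] nothing but 9 survives at r8c3, so r8c3=9.
Step 48. [r2c1∈{2}] only 2 remains possible at r2c1. So r2c1=2.
Step 49. [r9c4∈{2}] only 2 remains possible at r9c4, so r9c4=2.
Step 50. [r8c7∈{1}] r8c7 has the single candidate 1, so r8c7=1.

Answer: 9 3 1 6 8 2 4 5 7 / 2 6 7 4 5 9 8 3 1 / 5 4 8 7 1 3 9 2 6 / 3 8 2 9 7 6 5 1 4 / 6 1 4 8 3 5 7 9 2 / 7 9 5 1 2 4 6 8 3 / 1 7 3 5 6 8 2 4 9 / 8 2 9 3 4 7 1 6 5 / 4 5 6 2 9 1 3 7 8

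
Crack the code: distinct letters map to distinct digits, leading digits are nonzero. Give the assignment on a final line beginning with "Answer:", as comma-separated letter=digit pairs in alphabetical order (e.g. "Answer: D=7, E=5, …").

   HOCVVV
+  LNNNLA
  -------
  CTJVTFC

Step 1. [col 1: V + A ≡ C (mod 10)] C=1 is one option consistent with column 1 (V + A ≡ C (mod 10), carry-in 0) — take it ⇒ C=1.
Step 2. [col 1: V + A ≡ C (mod 10)] column 1 (V + A ≡ C (mod 10), carry-in 0) doesn't pin A yet; pick A=5 and continue. So A=5.
Step 3. [col 1: V + A ≡ C (mod 10)] column 1 reads V+A+carry(0)=C with A=5, C=1; with digits 1,5 already taken and all letters distinct, the only value for V is 6. So V=6.
Step 4. [col 2: V + L ≡ F (mod 10)] several values work for F in column 2 (V + L ≡ F (mod 10), carry-in 1); try F=9 ⇒ F=9.
Step 5. [col 2: V + L ≡ F (mod 10)] column 2: given V=6, F=9, carry-in 1, and digits 1,5,6,9 already taken and all letters distinct, V+L≡F (mod 10) forces L=2 ⇒ L=2.
Step 6. [col 3: V + N ≡ T (mod 10)] several values work for N in column 3 (V + N ≡ T (mod 10), carry-in 0); try N=4 ⇒ N=4.
Step 7. [col 3: V + N ≡ T (mod 10)] column 3: given V=6, N=4, carry-in 0, and digits 1,2,4,5,6,9 already taken and all letters distinct, V+N≡T (mod 10) forces T=0 ⇒ T=0.
Step 8. [col 5: O + N ≡ J (mod 10)] column 5 reads O+N+carry(0)=J with N=4; with digits 0,1,2,4,5,6,9 already taken and all letters distinct, the only value for J is 7, so J=7.
Step 9. [col 5: O + N ≡ J (mod 10)] from column 5 (N=4, J=7, carry-in 0, digits 0,1,2,4,5,6,7,9 already taken and all letters distinct): O must equal 3 ⇒ O=3.
Step 10. [col 6: H + L ≡ T (mod 10)] in column 6 we have H+L≡T with carry-in 0; given L=2, T=0 and digits 0,1,2,3,4,5,6,7,9 already taken and all letters distinct, that pins H to 8, so H=8.

Answer: A=5, C=1, F=9, H=8, J=7, L=2, N=4, O=3, T=0, V=6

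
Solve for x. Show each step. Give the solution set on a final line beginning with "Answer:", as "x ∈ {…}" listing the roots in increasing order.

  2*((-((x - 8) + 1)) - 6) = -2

Step 1. [2*((-((x - 8) + 1)) - 6) = -2] 2 out front; divide by 2 ⇒ div: (-((x - 8) + 1)) - 6 = -1.
Step 2. [(-((x - 8) + 1)) - 6 = -1] add 6: x sits inside (… - 6) ⇒ sub: -((x - 8) + 1) = 5.
Step 3. [-((x - 8) + 1) = 5] leading − — multiply by −1 ⇒ neg: (x - 8) + 1 = -5.
Step 4. [(x - 8) + 1 = -5] the outer +1 inverts by subtracting 1, so sub: x - 8 = -6.
Step 5. [x - 8 = -6] peel the -8: add 8 from each side. So sub: x = 2.

Answer: x ∈ {2}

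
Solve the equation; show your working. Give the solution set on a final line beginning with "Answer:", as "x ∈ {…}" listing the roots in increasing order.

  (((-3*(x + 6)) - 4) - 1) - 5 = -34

Step 1. [(((-3*(x + 6)) - 4) - 1) - 5 = -34] peel the -5: add 5 from each side, so sub: ((-3*(x + 6)) - 4) - 1 = -29.
Step 2. [((-3*(x + 6)) - 4) - 1 = -29] the outer -1 inverts by adding 1. So sub: (-3*(x + 6)) - 4 = -28.
Step 3. [(-3*(x + 6)) - 4 = -28] -4 is outermost — add 4 both sides. So sub: -3*(x + 6) = -24.
Step 4. [-3*(x + 6) = -24] LHS = -3·(…); ÷-3 both sides ⇒ div: x + 6 = 8.
Step 5. [x + 6 = 8] subtract 6: x sits inside (… + 6), so sub: x = 2.

Answer: x ∈ {2}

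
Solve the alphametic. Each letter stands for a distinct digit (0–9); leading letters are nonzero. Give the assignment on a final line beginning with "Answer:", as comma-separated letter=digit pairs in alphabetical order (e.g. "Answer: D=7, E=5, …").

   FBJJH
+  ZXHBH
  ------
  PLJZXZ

Step 1. [col 1: H + H ≡ Z (mod 10)] Z=6 is one option consistent with column 1 (H + H ≡ Z (mod 10), carry-in 0) — take it ⇒ Z=6.
Step 2. [col 1: H + H ≡ Z (mod 10)] no forcing yet in column 1 (carry-in 0); H=8 is free and consistent — try it ⇒ H=8.
Step 3. [col 2: J + B ≡ X (mod 10)] B=4 is one option consistent with column 2 (J + B ≡ X (mod 10), carry-in 1) — take it, so B=4.
Step 4. [col 2: J + B ≡ X (mod 10)] no forcing yet in column 2 (carry-in 1); X=2 is free and consistent — try it. So X=2.
Step 5. [P] P is the leading digit of a 6-digit sum of two 5-digit numbers; the final carry is exactly 1, so P=1.
Step 6. [col 2: J + B ≡ X (mod 10)] from column 2 (B=4, X=2, carry-in 1, digits 1,2,4,6,8 already taken and all letters distinct): J must equal 7, so J=7.
Step 7. [col 5: F + Z ≡ L (mod 10)] no forcing yet in column 5 (carry-in 0); F=9 is free and consistent — try it, so F=9.
Step 8. [col 5: F + Z ≡ L (mod 10)] column 5: given F=9, Z=6, carry-in 0, and digits 1,2,4,6,7,8,9 already taken and all letters distinct, F+Z≡L (mod 10) forces L=5 ⇒ L=5.

Answer: B=4, F=9, H=8, J=7, L=5, P=1, X=2, Z=6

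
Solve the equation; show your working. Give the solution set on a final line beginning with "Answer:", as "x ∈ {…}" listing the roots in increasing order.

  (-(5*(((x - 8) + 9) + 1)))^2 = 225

Step 1. [(-(5*(((x - 8) + 9) + 1)))^2 = 225] LHS squared, RHS 225 ≥ 0: apply √ (±) ⇒ sqrt: -(5*(((x - 8) + 9) + 1)) = 15 or -15.
Step 2. [-(5*(((x - 8) + 9) + 1)) = 15 or -15] LHS negated; negate both sides. So neg: 5*(((x - 8) + 9) + 1) = -15 or 15.
Step 3. [5*(((x - 8) + 9) + 1) = -15 or 15] divide by the outer 5, so div: ((x - 8) + 9) + 1 = -3 or 3.
Step 4. [((x - 8) + 9) + 1 = -3 or 3] +1 is outermost — subtract 1 both sides, so sub: (x - 8) + 9 = -4 or 2.
Step 5. [(x - 8) + 9 = -4 or 2] subtract 9: x sits inside (… + 9). So sub: x - 8 = -13 or -7.
Step 6. [x - 8 = -13 or -7] peel the -8: add 8 from each side, so sub: x = -5 or 1.

Answer: x ∈ {-5, 1}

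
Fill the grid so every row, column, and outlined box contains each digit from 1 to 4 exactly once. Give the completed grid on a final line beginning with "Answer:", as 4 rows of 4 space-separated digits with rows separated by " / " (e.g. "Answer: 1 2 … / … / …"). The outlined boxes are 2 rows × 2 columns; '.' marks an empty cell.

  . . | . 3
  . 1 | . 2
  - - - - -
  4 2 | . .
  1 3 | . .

Step 1. [r2c3∈{4}] nothing but 4 survives at r2c3. So r2c3=4.
Step 2. [r3c3∈{1,3}] 3 has one home in row 3: r3c3, so r3c3=3.
Step 3. [r1c3∈{1}] r1c3 is down to just 1 ⇒ r1c3=1.
Step 4. [r2c1∈{3}] r2c1 has the single candidate 3 ⇒ r2c1=3.
Step 5. [r3c4∈{1}] r3c4 is down to just 1 ⇒ r3c4=1.
Step 6. [r4c3∈{2}] only 2 remains possible at r4c3. So r4c3=2.
Step 7. [r1c1∈{2}] only 2 remains possible at r1c1 ⇒ r1c1=2.
Step 8. [r1c2∈{4}] only 4 remains possible at r1c2. So r1c2=4.
Step 9. [r4c4∈{4}] r4c4 is down to just 4, so r4c4=4.

Answer: 2 4 1 3 / 3 1 4 2 / 4 2 3 1 / 1 3 2 4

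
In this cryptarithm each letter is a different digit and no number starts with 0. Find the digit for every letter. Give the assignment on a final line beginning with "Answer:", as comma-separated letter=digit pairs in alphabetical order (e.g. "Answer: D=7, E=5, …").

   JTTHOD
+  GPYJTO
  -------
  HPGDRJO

Step 1. [H] H is the leading digit of a 7-digit sum of two 6-digit numbers; the final carry is exactly 1, so H=1.
Step 2. [col 1: D + O ≡ O (mod 10)] column 1: given nothing yet, carry-in 0, and digits 1 already taken and all letters distinct, D+O≡O (mod 10) forces D=0, so D=0.
Step 3. [col 1: D + O ≡ O (mod 10)] O=7 is one option consistent with column 1 (D + O ≡ O (mod 10), carry-in 0) — take it, so O=7.
Step 4. [col 2: O + T ≡ J (mod 10)] T=6 is one option consistent with column 2 (O + T ≡ J (mod 10), carry-in 0) — take it, so T=6.
Step 5. [col 2: O + T ≡ J (mod 10)] column 2 reads O+T+carry(0)=J with O=7, T=6; with digits 0,1,6,7 already taken and all letters distinct, the only value for J is 3. So J=3.
Step 6. [col 3: H + J ≡ R (mod 10)] column 3 reads H+J+carry(1)=R with H=1, J=3; with digits 0,1,3,6,7 already taken and all letters distinct, the only value for R is 5 ⇒ R=5.
Step 7. [col 4: T + Y ≡ D (mod 10)] column 4 reads T+Y+carry(0)=D with T=6, D=0; with digits 0,1,3,5,6,7 already taken and all letters distinct, the only value for Y is 4. So Y=4.
Step 8. [col 5: T + P ≡ G (mod 10)] column 5: given T=6, carry-in 1, and digits 0,1,3,4,5,6,7 already taken and all letters distinct, T+P≡G (mod 10) forces P=2, so P=2.
Step 9. [col 5: T + P ≡ G (mod 10)] column 5: given T=6, P=2, carry-in 1, and digits 0,1,2,3,4,5,6,7 already taken and all letters distinct, T+P≡G (mod 10) forces G=9, so G=9.

Answer: D=0, G=9, H=1, J=3, O=7, P=2, R=5, T=6, Y=4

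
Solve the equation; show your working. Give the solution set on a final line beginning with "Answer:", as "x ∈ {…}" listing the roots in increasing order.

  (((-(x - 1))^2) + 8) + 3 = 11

Step 1. [(((-(x - 1))^2) + 8) + 3 = 11] 3 comes off first (subtract 3). So sub: ((-(x - 1))^2) + 8 = 8.
Step 2. [((-(x - 1))^2) + 8 = 8] subtract 8: x sits inside (… + 8). So sub: (-(x - 1))^2 = 0.
Step 3. [(-(x - 1))^2 = 0] 0 ≥ 0, LHS is (·)² — take ±√ ⇒ sqrt: -(x - 1) = 0.
Step 4. [-(x - 1) = 0] flip signs both sides ⇒ neg: x - 1 = 0.
Step 5. [x - 1 = 0] the outer -1 inverts by adding 1, so sub: x = 1.

Answer: x ∈ {1}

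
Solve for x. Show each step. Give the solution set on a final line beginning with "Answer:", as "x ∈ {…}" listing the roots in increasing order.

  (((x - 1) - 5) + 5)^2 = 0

Step 1. [(((x - 1) - 5) + 5)^2 = 0] 0 ≥ 0, LHS is (·)² — take ±√, so sqrt: ((x - 1) - 5) + 5 = 0.
Step 2. [((x - 1) - 5) + 5 = 0] subtract 5: x sits inside (… + 5) ⇒ sub: (x - 1) - 5 = -5.
Step 3. [(x - 1) - 5 = -5] -5 is outermost — add 5 both sides ⇒ sub: x - 1 = 0.
Step 4. [x - 1 = 0] the outer -1 inverts by adding 1, so sub: x = 1.

Answer: x ∈ {1}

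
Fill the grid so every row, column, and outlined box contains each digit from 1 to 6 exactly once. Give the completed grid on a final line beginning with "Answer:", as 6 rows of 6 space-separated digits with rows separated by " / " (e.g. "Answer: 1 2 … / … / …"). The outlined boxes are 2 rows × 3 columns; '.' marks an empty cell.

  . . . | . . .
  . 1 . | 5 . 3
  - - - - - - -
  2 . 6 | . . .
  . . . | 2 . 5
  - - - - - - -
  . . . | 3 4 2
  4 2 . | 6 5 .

Step 1. [r1c6∈{1,4,6}] 6 has one home in col 6: r1c6 ⇒ r1c6=6.
Step 2. [r2c3∈{2,4}] r2c3 is the only open cell in row 2 admitting 4 ⇒ r2c3=4.
Step 3. [r3c2∈{3,4,5}] 5 has one home in row 3: r3c2, so r3c2=5.
Step 4. [r1c3∈{2,3,5}] across col 3, 2 lands solely at r1c3, so r1c3=2.
Step 5. [r1c5∈{1}] r1c5 has the single candidate 1. So r1c5=1.
Step 6. [r3c4∈{1,4}] r3c4 is the only open cell in col 4 admitting 1 ⇒ r3c4=1.
Step 7. [r6c3∈{1,3}] in row 6, 3 fits only at r6c3. So r6c3=3.
Step 8. [r5c3∈{1,5}] r5c3 is the only open cell in col 3 admitting 5 ⇒ r5c3=5.
Step 9. [r1c2∈{3}] r1c2 has the single candidate 3. So r1c2=3.
Step 10. [r4c1∈{1,3}] across col 1, 3 lands solely at r4c1, so r4c1=3.
Step 11. [r5c2∈{6}] r5c2 is down to just 6. So r5c2=6.
Step 12. [r1c4∈{4}] nothing but 4 survives at r1c4 ⇒ r1c4=4.
Step 13. [r3c6∈{4}] r3c6 is down to just 4 ⇒ r3c6=4.
Step 14. [r3c5∈{3}] r3c5's peers cover all but 3. So r3c5=3.
Step 15. [r4c3∈{1}] r4c3 is down to just 1, so r4c3=1.
Step 16. [r6c6∈{1}] nothing but 1 survives at r6c6. So r6c6=1.
Step 17. [r4c5∈{6}] r4c5's peers cover all but 6 ⇒ r4c5=6.
Step 18. [r1c1∈{5}] r1c1's peers cover all but 5, so r1c1=5.
Step 19. [r4c2∈{4}] r4c2 has the single candidate 4 ⇒ r4c2=4.
Step 20. [r5c1∈{1}] only 1 remains possible at r5c1, so r5c1=1.
Step 21. [r2c5∈{2}] nothing but 2 survives at r2c5. So r2c5=2.
Step 22. [r2c1∈{6}] only 6 remains possible at r2c1. So r2c1=6.

Answer: 5 3 2 4 1 6 / 6 1 4 5 2 3 / 2 5 6 1 3 4 / 3 4 1 2 6 5 / 1 6 5 3 4 2 / 4 2 3 6 5 1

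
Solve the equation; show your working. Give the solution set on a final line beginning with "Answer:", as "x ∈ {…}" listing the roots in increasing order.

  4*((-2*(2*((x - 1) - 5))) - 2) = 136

Step 1. [4*((-2*(2*((x - 1) - 5))) - 2) = 136] 4·(inner) — divide through by 4. So div: (-2*(2*((x - 1) - 5))) - 2 = 34.
Step 2. [(-2*(2*((x - 1) - 5))) - 2 = 34] the outer -2 inverts by adding 2. So sub: -2*(2*((x - 1) - 5)) = 36.
Step 3. [-2*(2*((x - 1) - 5)) = 36] leading coefficient -2: divide by -2 ⇒ div: 2*((x - 1) - 5) = -18.
Step 4. [2*((x - 1) - 5) = -18] 2 out front; divide by 2 ⇒ div: (x - 1) - 5 = -9.
Step 5. [(x - 1) - 5 = -9] -5 is outermost — add 5 both sides ⇒ sub: x - 1 = -4.
Step 6. [x - 1 = -4] add 1: x sits inside (… - 1), so sub: x = -3.

Answer: x ∈ {-3}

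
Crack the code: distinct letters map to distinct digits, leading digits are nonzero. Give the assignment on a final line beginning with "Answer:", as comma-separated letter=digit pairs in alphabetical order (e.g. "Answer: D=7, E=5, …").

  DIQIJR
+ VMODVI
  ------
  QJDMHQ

Step 1. [col 1: R + I ≡ Q (mod 10)] no forcing yet in column 1 (carry-in 0); Q=6 is free and consistent — try it ⇒ Q=6.
Step 2. [col 1: R + I ≡ Q (mod 10)] several values work for R in column 1 (R + I ≡ Q (mod 10), carry-in 0); try R=9 ⇒ R=9.
Step 3. [col 1: R + I ≡ Q (mod 10)] from column 1 (R=9, Q=6, carry-in 0, digits 6,9 already taken and all letters distinct): I must equal 7, so I=7.
Step 4. [col 2: J + V ≡ H (mod 10)] column 2 (J + V ≡ H (mod 10), carry-in 1) doesn't pin V yet; pick V=4 and continue ⇒ V=4.
Step 5. [col 2: J + V ≡ H (mod 10)] several values work for J in column 2 (J + V ≡ H (mod 10), carry-in 1); try J=8 ⇒ J=8.
Step 6. [col 2: J + V ≡ H (mod 10)] in column 2 we have J+V≡H with carry-in 1; given J=8, V=4 and digits 4,6,7,8,9 already taken and all letters distinct, that pins H to 3, so H=3.
Step 7. [col 3: I + D ≡ M (mod 10)] column 3 reads I+D+carry(1)=M with I=7; with digits 3,4,6,7,8,9 already taken and all letters distinct, the only value for M is 0. So M=0.
Step 8. [col 3: I + D ≡ M (mod 10)] in column 3 we have I+D≡M with carry-in 1; given I=7, M=0 and digits 0,3,4,6,7,8,9 already taken and all letters distinct, that pins D to 2, so D=2.
Step 9. [col 4: Q + O ≡ D (mod 10)] column 4 reads Q+O+carry(1)=D with Q=6, D=2; with digits 0,2,3,4,6,7,8,9 already taken and all letters distinct, the only value for O is 5 ⇒ O=5.

Answer: D=2, H=3, I=7, J=8, M=0, O=5, Q=6, R=9, V=4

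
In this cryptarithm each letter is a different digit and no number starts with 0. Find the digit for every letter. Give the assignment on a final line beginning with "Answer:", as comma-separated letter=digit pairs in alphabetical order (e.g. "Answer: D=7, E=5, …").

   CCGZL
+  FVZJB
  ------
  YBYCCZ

Step 1. [col 1: L + B ≡ Z (mod 10)] column 1 (L + B ≡ Z (mod 10), carry-in 0) doesn't pin L yet; pick L=3 and continue ⇒ L=3.
Step 2. [col 1: L + B ≡ Z (mod 10)] B=2 is one option consistent with column 1 (L + B ≡ Z (mod 10), carry-in 0) — take it, so B=2.
Step 3. [col 1: L + B ≡ Z (mod 10)] column 1 reads L+B+carry(0)=Z with L=3, B=2; with digits 2,3 already taken and all letters distinct, the only value for Z is 5, so Z=5.
Step 4. [col 2: Z + J ≡ C (mod 10)] several values work for C in column 2 (Z + J ≡ C (mod 10), carry-in 0); try C=4. So C=4.
Step 5. [col 2: Z + J ≡ C (mod 10)] from column 2 (Z=5, C=4, carry-in 0, digits 2,3,4,5 already taken and all letters distinct): J must equal 9, so J=9.
Step 6. [col 3: G + Z ≡ C (mod 10)] in column 3 we have G+Z≡C with carry-in 1; given Z=5, C=4 and digits 2,3,4,5,9 already taken and all letters distinct, that pins G to 8, so G=8.
Step 7. [col 4: C + V ≡ Y (mod 10)] no forcing yet in column 4 (carry-in 1); Y=1 is free and consistent — try it, so Y=1.
Step 8. [col 4: C + V ≡ Y (mod 10)] in column 4 we have C+V≡Y with carry-in 1; given C=4, Y=1 and digits 1,2,3,4,5,8,9 already taken and all letters distinct, that pins V to 6. So V=6.
Step 9. [col 5: C + F ≡ B (mod 10)] from column 5 (C=4, B=2, carry-in 1, digits 1,2,3,4,5,6,8,9 already taken and all letters distinct): F must equal 7 ⇒ F=7.

Answer: B=2, C=4, F=7, G=8, J=9, L=3, V=6, Y=1, Z=5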